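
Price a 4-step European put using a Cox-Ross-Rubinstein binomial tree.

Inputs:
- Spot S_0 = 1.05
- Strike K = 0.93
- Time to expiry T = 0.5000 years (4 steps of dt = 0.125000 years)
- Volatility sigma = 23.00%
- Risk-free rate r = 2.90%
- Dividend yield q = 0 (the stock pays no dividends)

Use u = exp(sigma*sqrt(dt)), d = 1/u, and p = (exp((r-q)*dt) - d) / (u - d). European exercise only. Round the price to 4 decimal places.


Answer: Price = V(0,0) = 0.0196

Derivation:
dt = T/N = 0.125000
u = exp(sigma*sqrt(dt)) = 1.084715; d = 1/u = 0.921901
p = (exp((r-q)*dt) - d) / (u - d) = 0.501987
Discount per step: exp(-r*dt) = 0.996382
Stock lattice S(k, i) with i counting down-moves:
  k=0: S(0,0) = 1.0500
  k=1: S(1,0) = 1.1390; S(1,1) = 0.9680
  k=2: S(2,0) = 1.2354; S(2,1) = 1.0500; S(2,2) = 0.8924
  k=3: S(3,0) = 1.3401; S(3,1) = 1.1390; S(3,2) = 0.9680; S(3,3) = 0.8227
  k=4: S(4,0) = 1.4536; S(4,1) = 1.2354; S(4,2) = 1.0500; S(4,3) = 0.8924; S(4,4) = 0.7584
Terminal payoffs V(N, i) = max(K - S_T, 0):
  V(4,0) = 0.000000; V(4,1) = 0.000000; V(4,2) = 0.000000; V(4,3) = 0.037603; V(4,4) = 0.171550
Backward induction: V(k, i) = exp(-r*dt) * [p * V(k+1, i) + (1-p) * V(k+1, i+1)].
  V(3,0) = exp(-r*dt) * [p*0.000000 + (1-p)*0.000000] = 0.000000
  V(3,1) = exp(-r*dt) * [p*0.000000 + (1-p)*0.000000] = 0.000000
  V(3,2) = exp(-r*dt) * [p*0.000000 + (1-p)*0.037603] = 0.018659
  V(3,3) = exp(-r*dt) * [p*0.037603 + (1-p)*0.171550] = 0.103933
  V(2,0) = exp(-r*dt) * [p*0.000000 + (1-p)*0.000000] = 0.000000
  V(2,1) = exp(-r*dt) * [p*0.000000 + (1-p)*0.018659] = 0.009259
  V(2,2) = exp(-r*dt) * [p*0.018659 + (1-p)*0.103933] = 0.060906
  V(1,0) = exp(-r*dt) * [p*0.000000 + (1-p)*0.009259] = 0.004594
  V(1,1) = exp(-r*dt) * [p*0.009259 + (1-p)*0.060906] = 0.034853
  V(0,0) = exp(-r*dt) * [p*0.004594 + (1-p)*0.034853] = 0.019592


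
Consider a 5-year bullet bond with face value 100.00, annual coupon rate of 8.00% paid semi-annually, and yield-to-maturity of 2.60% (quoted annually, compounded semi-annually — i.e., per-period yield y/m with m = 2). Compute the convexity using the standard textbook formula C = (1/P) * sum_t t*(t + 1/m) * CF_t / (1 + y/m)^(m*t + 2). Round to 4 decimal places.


Answer: Convexity = 21.9168

Derivation:
Coupon per period c = face * coupon_rate / m = 4.000000
Periods per year m = 2; per-period yield y/m = 0.013000
Number of cashflows N = 10
Cashflows (t years, CF_t, discount factor 1/(1+y/m)^(m*t), PV):
  t = 0.5000: CF_t = 4.000000, DF = 0.987167, PV = 3.948667
  t = 1.0000: CF_t = 4.000000, DF = 0.974498, PV = 3.897993
  t = 1.5000: CF_t = 4.000000, DF = 0.961992, PV = 3.847970
  t = 2.0000: CF_t = 4.000000, DF = 0.949647, PV = 3.798588
  t = 2.5000: CF_t = 4.000000, DF = 0.937460, PV = 3.749840
  t = 3.0000: CF_t = 4.000000, DF = 0.925429, PV = 3.701718
  t = 3.5000: CF_t = 4.000000, DF = 0.913553, PV = 3.654213
  t = 4.0000: CF_t = 4.000000, DF = 0.901829, PV = 3.607318
  t = 4.5000: CF_t = 4.000000, DF = 0.890256, PV = 3.561025
  t = 5.0000: CF_t = 104.000000, DF = 0.878831, PV = 91.398462
Price P = sum_t PV_t = 125.165794
Convexity numerator sum_t t*(t + 1/m) * CF_t / (1+y/m)^(m*t + 2):
  t = 0.5000: term = 1.923985
  t = 1.0000: term = 5.697882
  t = 1.5000: term = 11.249521
  t = 2.0000: term = 18.508590
  t = 2.5000: term = 27.406598
  t = 3.0000: term = 37.876839
  t = 3.5000: term = 49.854345
  t = 4.0000: term = 63.275858
  t = 4.5000: term = 78.079785
  t = 5.0000: term = 2449.360381
Convexity = (1/P) * sum = 2743.233785 / 125.165794 = 21.916801


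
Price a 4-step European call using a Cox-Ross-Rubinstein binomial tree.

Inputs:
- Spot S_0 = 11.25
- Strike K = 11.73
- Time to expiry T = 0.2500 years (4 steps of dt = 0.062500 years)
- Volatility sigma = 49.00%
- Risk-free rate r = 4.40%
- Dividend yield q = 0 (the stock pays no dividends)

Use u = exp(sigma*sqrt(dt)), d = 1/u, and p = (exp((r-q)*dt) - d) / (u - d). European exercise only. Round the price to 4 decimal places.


dt = T/N = 0.062500
u = exp(sigma*sqrt(dt)) = 1.130319; d = 1/u = 0.884706
p = (exp((r-q)*dt) - d) / (u - d) = 0.480625
Discount per step: exp(-r*dt) = 0.997254
Stock lattice S(k, i) with i counting down-moves:
  k=0: S(0,0) = 11.2500
  k=1: S(1,0) = 12.7161; S(1,1) = 9.9529
  k=2: S(2,0) = 14.3732; S(2,1) = 11.2500; S(2,2) = 8.8054
  k=3: S(3,0) = 16.2463; S(3,1) = 12.7161; S(3,2) = 9.9529; S(3,3) = 7.7902
  k=4: S(4,0) = 18.3636; S(4,1) = 14.3732; S(4,2) = 11.2500; S(4,3) = 8.8054; S(4,4) = 6.8920
Terminal payoffs V(N, i) = max(S_T - K, 0):
  V(4,0) = 6.633557; V(4,1) = 2.643240; V(4,2) = 0.000000; V(4,3) = 0.000000; V(4,4) = 0.000000
Backward induction: V(k, i) = exp(-r*dt) * [p * V(k+1, i) + (1-p) * V(k+1, i+1)].
  V(3,0) = exp(-r*dt) * [p*6.633557 + (1-p)*2.643240] = 4.548561
  V(3,1) = exp(-r*dt) * [p*2.643240 + (1-p)*0.000000] = 1.266919
  V(3,2) = exp(-r*dt) * [p*0.000000 + (1-p)*0.000000] = 0.000000
  V(3,3) = exp(-r*dt) * [p*0.000000 + (1-p)*0.000000] = 0.000000
  V(2,0) = exp(-r*dt) * [p*4.548561 + (1-p)*1.266919] = 2.836348
  V(2,1) = exp(-r*dt) * [p*1.266919 + (1-p)*0.000000] = 0.607241
  V(2,2) = exp(-r*dt) * [p*0.000000 + (1-p)*0.000000] = 0.000000
  V(1,0) = exp(-r*dt) * [p*2.836348 + (1-p)*0.607241] = 1.673996
  V(1,1) = exp(-r*dt) * [p*0.607241 + (1-p)*0.000000] = 0.291054
  V(0,0) = exp(-r*dt) * [p*1.673996 + (1-p)*0.291054] = 0.953106

Answer: Price = V(0,0) = 0.9531


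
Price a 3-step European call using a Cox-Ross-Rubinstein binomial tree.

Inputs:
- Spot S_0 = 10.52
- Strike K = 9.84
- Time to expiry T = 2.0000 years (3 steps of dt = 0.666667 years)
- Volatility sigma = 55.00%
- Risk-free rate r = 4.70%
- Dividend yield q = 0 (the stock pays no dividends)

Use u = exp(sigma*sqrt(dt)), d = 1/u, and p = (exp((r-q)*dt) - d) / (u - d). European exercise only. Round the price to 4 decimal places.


dt = T/N = 0.666667
u = exp(sigma*sqrt(dt)) = 1.566859; d = 1/u = 0.638219
p = (exp((r-q)*dt) - d) / (u - d) = 0.423856
Discount per step: exp(-r*dt) = 0.969152
Stock lattice S(k, i) with i counting down-moves:
  k=0: S(0,0) = 10.5200
  k=1: S(1,0) = 16.4834; S(1,1) = 6.7141
  k=2: S(2,0) = 25.8271; S(2,1) = 10.5200; S(2,2) = 4.2850
  k=3: S(3,0) = 40.4674; S(3,1) = 16.4834; S(3,2) = 6.7141; S(3,3) = 2.7348
Terminal payoffs V(N, i) = max(S_T - K, 0):
  V(3,0) = 30.627435; V(3,1) = 6.643359; V(3,2) = 0.000000; V(3,3) = 0.000000
Backward induction: V(k, i) = exp(-r*dt) * [p * V(k+1, i) + (1-p) * V(k+1, i+1)].
  V(2,0) = exp(-r*dt) * [p*30.627435 + (1-p)*6.643359] = 16.290643
  V(2,1) = exp(-r*dt) * [p*6.643359 + (1-p)*0.000000] = 2.728969
  V(2,2) = exp(-r*dt) * [p*0.000000 + (1-p)*0.000000] = 0.000000
  V(1,0) = exp(-r*dt) * [p*16.290643 + (1-p)*2.728969] = 8.215672
  V(1,1) = exp(-r*dt) * [p*2.728969 + (1-p)*0.000000] = 1.121010
  V(0,0) = exp(-r*dt) * [p*8.215672 + (1-p)*1.121010] = 4.000786

Answer: Price = V(0,0) = 4.0008


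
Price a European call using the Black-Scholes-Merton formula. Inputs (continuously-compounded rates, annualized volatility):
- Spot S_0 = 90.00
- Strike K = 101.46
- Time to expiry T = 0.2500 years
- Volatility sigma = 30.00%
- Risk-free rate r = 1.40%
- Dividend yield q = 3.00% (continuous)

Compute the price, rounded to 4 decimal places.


Answer: Price = 1.6346

Derivation:
d1 = (ln(S/K) + (r - q + 0.5*sigma^2) * T) / (sigma * sqrt(T)) = -0.75069975
d2 = d1 - sigma * sqrt(T) = -0.90069975
exp(-rT) = 0.99650612; exp(-qT) = 0.99252805
C = S_0 * exp(-qT) * N(d1) - K * exp(-rT) * N(d2)
N(d1) = 0.22641669; N(d2) = 0.18387399
C = 90.0000 * 0.99252805 * 0.22641669 - 101.4600 * 0.99650612 * 0.18387399 = 1.6346


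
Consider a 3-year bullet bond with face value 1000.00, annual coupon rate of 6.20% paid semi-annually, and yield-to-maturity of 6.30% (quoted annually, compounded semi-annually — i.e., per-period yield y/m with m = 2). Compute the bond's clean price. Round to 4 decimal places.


Coupon per period c = face * coupon_rate / m = 31.000000
Periods per year m = 2; per-period yield y/m = 0.031500
Number of cashflows N = 6
Cashflows (t years, CF_t, discount factor 1/(1+y/m)^(m*t), PV):
  t = 0.5000: CF_t = 31.000000, DF = 0.969462, PV = 30.053320
  t = 1.0000: CF_t = 31.000000, DF = 0.939856, PV = 29.135551
  t = 1.5000: CF_t = 31.000000, DF = 0.911155, PV = 28.245808
  t = 2.0000: CF_t = 31.000000, DF = 0.883330, PV = 27.383236
  t = 2.5000: CF_t = 31.000000, DF = 0.856355, PV = 26.547005
  t = 3.0000: CF_t = 1031.000000, DF = 0.830204, PV = 855.939900
Price P = sum_t PV_t = 997.304819

Answer: Price = 997.3048


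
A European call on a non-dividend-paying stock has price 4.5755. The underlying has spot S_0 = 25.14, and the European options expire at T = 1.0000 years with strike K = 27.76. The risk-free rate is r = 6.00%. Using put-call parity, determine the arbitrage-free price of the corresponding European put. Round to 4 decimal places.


Answer: Put price = 5.5789

Derivation:
Put-call parity: C - P = S_0 * exp(-qT) - K * exp(-rT).
S_0 * exp(-qT) = 25.1400 * 1.00000000 = 25.14000000
K * exp(-rT) = 27.7600 * 0.94176453 = 26.14338345
P = C - S*exp(-qT) + K*exp(-rT)
P = 4.5755 - 25.14000000 + 26.14338345 = 5.5789


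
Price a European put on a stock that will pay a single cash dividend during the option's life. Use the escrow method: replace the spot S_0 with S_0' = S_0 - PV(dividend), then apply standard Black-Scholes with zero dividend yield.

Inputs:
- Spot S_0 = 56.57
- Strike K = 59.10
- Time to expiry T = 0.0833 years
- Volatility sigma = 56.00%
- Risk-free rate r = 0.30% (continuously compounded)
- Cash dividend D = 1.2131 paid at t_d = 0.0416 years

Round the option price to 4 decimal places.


Answer: Price = 5.8446

Derivation:
PV(D) = D * exp(-r * t_d) = 1.2131 * 0.99987521 = 1.21294861
S_0' = S_0 - PV(D) = 56.5700 - 1.21294861 = 55.35705139
d1 = (ln(S_0'/K) + (r + sigma^2/2)*T) / (sigma*sqrt(T)) = -0.32244577
d2 = d1 - sigma*sqrt(T) = -0.48407151
exp(-rT) = 0.99975013
N(-d1) = 0.62644249; N(-d2) = 0.68583244
P = K * exp(-rT) * N(-d2) - S_0' * N(-d1) = 59.1000 * 0.99975013 * 0.68583244 - 55.35705139 * 0.62644249 = 5.8446


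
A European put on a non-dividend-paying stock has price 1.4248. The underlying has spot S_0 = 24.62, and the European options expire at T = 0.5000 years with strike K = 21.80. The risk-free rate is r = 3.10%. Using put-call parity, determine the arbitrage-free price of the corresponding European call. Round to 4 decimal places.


Answer: Call price = 4.5801

Derivation:
Put-call parity: C - P = S_0 * exp(-qT) - K * exp(-rT).
S_0 * exp(-qT) = 24.6200 * 1.00000000 = 24.62000000
K * exp(-rT) = 21.8000 * 0.98461951 = 21.46470525
C = P + S*exp(-qT) - K*exp(-rT)
C = 1.4248 + 24.62000000 - 21.46470525 = 4.5801


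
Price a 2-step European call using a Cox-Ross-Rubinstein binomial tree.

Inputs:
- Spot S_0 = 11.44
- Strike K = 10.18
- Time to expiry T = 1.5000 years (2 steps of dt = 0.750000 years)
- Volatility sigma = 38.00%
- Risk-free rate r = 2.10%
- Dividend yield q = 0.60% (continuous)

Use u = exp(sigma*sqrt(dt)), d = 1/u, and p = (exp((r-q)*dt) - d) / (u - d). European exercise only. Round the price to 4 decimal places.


Answer: Price = V(0,0) = 2.7882

Derivation:
dt = T/N = 0.750000
u = exp(sigma*sqrt(dt)) = 1.389702; d = 1/u = 0.719579
p = (exp((r-q)*dt) - d) / (u - d) = 0.435345
Discount per step: exp(-r*dt) = 0.984373
Stock lattice S(k, i) with i counting down-moves:
  k=0: S(0,0) = 11.4400
  k=1: S(1,0) = 15.8982; S(1,1) = 8.2320
  k=2: S(2,0) = 22.0938; S(2,1) = 11.4400; S(2,2) = 5.9236
Terminal payoffs V(N, i) = max(S_T - K, 0):
  V(2,0) = 11.913762; V(2,1) = 1.260000; V(2,2) = 0.000000
Backward induction: V(k, i) = exp(-r*dt) * [p * V(k+1, i) + (1-p) * V(k+1, i+1)].
  V(1,0) = exp(-r*dt) * [p*11.913762 + (1-p)*1.260000] = 5.805894
  V(1,1) = exp(-r*dt) * [p*1.260000 + (1-p)*0.000000] = 0.539963
  V(0,0) = exp(-r*dt) * [p*5.805894 + (1-p)*0.539963] = 2.788197


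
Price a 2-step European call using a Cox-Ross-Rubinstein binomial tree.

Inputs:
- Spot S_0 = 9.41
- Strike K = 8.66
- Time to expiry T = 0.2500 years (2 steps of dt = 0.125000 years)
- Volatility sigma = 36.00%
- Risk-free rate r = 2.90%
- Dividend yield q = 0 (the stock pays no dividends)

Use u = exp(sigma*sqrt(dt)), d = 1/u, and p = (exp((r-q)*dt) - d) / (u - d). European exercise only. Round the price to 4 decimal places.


dt = T/N = 0.125000
u = exp(sigma*sqrt(dt)) = 1.135734; d = 1/u = 0.880488
p = (exp((r-q)*dt) - d) / (u - d) = 0.482451
Discount per step: exp(-r*dt) = 0.996382
Stock lattice S(k, i) with i counting down-moves:
  k=0: S(0,0) = 9.4100
  k=1: S(1,0) = 10.6873; S(1,1) = 8.2854
  k=2: S(2,0) = 12.1379; S(2,1) = 9.4100; S(2,2) = 7.2952
Terminal payoffs V(N, i) = max(S_T - K, 0):
  V(2,0) = 3.477883; V(2,1) = 0.750000; V(2,2) = 0.000000
Backward induction: V(k, i) = exp(-r*dt) * [p * V(k+1, i) + (1-p) * V(k+1, i+1)].
  V(1,0) = exp(-r*dt) * [p*3.477883 + (1-p)*0.750000] = 2.058593
  V(1,1) = exp(-r*dt) * [p*0.750000 + (1-p)*0.000000] = 0.360529
  V(0,0) = exp(-r*dt) * [p*2.058593 + (1-p)*0.360529] = 1.175493

Answer: Price = V(0,0) = 1.1755


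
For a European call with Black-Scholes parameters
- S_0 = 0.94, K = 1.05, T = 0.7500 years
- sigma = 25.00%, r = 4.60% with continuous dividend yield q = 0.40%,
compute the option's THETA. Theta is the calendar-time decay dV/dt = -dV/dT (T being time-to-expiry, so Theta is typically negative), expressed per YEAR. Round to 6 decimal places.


Answer: Theta = -0.065542

Derivation:
d1 = -0.2573969200; d2 = -0.4739032709
phi(d1) = 0.3859431808; exp(-qT) = 0.9970044955; exp(-rT) = 0.9660883397
Theta = -S*exp(-qT)*phi(d1)*sigma/(2*sqrt(T)) - r*K*exp(-rT)*N(d2) + q*S*exp(-qT)*N(d1)
N(d1) = 0.3984361902; N(d2) = 0.3177844433; sqrt(T) = 0.8660254038
Term 1 = -0.9400 * 0.9970044955 * 0.3859431808 * 0.2500 / (2 * 0.8660254038) = -0.0522068780
Term 2 = -0.0460 * 1.0500 * 0.9660883397 * 0.3177844433 = -0.0148284789
Term 3 = 0.0040 * 0.9400 * 0.9970044955 * 0.3984361902 = 0.0014936324
Theta = -0.0522068780 + (-0.0148284789) + (0.0014936324) = -0.065542


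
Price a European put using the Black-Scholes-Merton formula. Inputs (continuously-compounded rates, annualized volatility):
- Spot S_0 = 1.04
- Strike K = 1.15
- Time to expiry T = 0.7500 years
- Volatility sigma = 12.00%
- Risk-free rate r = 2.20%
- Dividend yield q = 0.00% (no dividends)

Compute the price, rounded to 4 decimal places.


Answer: Price = 0.1045

Derivation:
d1 = (ln(S/K) + (r - q + 0.5*sigma^2) * T) / (sigma * sqrt(T)) = -0.75672558
d2 = d1 - sigma * sqrt(T) = -0.86064863
exp(-rT) = 0.98363538; exp(-qT) = 1.00000000
P = K * exp(-rT) * N(-d2) - S_0 * exp(-qT) * N(-d1)
N(-d1) = 0.77539286; N(-d2) = 0.80528420
P = 1.1500 * 0.98363538 * 0.80528420 - 1.0400 * 1.00000000 * 0.77539286 = 0.1045


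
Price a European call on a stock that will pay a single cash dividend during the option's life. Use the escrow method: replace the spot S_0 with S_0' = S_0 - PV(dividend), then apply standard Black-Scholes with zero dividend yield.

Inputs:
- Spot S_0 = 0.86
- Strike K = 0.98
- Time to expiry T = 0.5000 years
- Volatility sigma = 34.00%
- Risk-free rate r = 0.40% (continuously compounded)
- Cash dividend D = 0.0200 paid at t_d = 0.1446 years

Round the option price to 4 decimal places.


PV(D) = D * exp(-r * t_d) = 0.0200 * 0.99942177 = 0.01998844
S_0' = S_0 - PV(D) = 0.8600 - 0.01998844 = 0.84001156
d1 = (ln(S_0'/K) + (r + sigma^2/2)*T) / (sigma*sqrt(T)) = -0.51259798
d2 = d1 - sigma*sqrt(T) = -0.75301429
exp(-rT) = 0.99800200
N(d1) = 0.30411628; N(d2) = 0.22572066
C = S_0' * N(d1) - K * exp(-rT) * N(d2) = 0.84001156 * 0.30411628 - 0.9800 * 0.99800200 * 0.22572066 = 0.0347

Answer: Price = 0.0347


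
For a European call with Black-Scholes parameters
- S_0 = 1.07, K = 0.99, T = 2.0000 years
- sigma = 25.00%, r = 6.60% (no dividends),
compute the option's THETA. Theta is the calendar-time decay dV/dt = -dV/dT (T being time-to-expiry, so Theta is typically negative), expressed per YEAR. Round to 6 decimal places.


d1 = 0.7699232749; d2 = 0.4163698843
phi(d1) = 0.2966122770; exp(-qT) = 1.0000000000; exp(-rT) = 0.8763409951
Theta = -S*exp(-qT)*phi(d1)*sigma/(2*sqrt(T)) - r*K*exp(-rT)*N(d2) + q*S*exp(-qT)*N(d1)
N(d1) = 0.7793272967; N(d2) = 0.6614303190; sqrt(T) = 1.4142135624
Term 1 = -1.0700 * 1.0000000000 * 0.2966122770 * 0.2500 / (2 * 1.4142135624) = -0.0280522639
Term 2 = -0.0660 * 0.9900 * 0.8763409951 * 0.6614303190 = -0.0378735798
Term 3 = 0 (no dividend yield, q = 0)
Theta = -0.0280522639 + (-0.0378735798) + (0.0000000000) = -0.065926

Answer: Theta = -0.065926


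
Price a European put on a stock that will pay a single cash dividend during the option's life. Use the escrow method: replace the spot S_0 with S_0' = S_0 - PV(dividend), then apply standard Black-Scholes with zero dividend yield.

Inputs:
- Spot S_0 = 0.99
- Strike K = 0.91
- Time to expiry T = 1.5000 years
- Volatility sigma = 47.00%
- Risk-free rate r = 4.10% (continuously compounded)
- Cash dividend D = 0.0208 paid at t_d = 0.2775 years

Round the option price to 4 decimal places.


Answer: Price = 0.1545

Derivation:
PV(D) = D * exp(-r * t_d) = 0.0208 * 0.98868698 = 0.02056469
S_0' = S_0 - PV(D) = 0.9900 - 0.02056469 = 0.96943531
d1 = (ln(S_0'/K) + (r + sigma^2/2)*T) / (sigma*sqrt(T)) = 0.50456735
d2 = d1 - sigma*sqrt(T) = -0.07106274
exp(-rT) = 0.94035295
N(-d1) = 0.30693137; N(-d2) = 0.52832609
P = K * exp(-rT) * N(-d2) - S_0' * N(-d1) = 0.9100 * 0.94035295 * 0.52832609 - 0.96943531 * 0.30693137 = 0.1545


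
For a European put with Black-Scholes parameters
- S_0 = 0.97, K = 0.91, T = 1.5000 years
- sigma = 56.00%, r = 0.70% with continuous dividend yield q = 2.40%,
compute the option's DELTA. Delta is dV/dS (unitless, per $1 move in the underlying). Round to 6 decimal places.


d1 = 0.3988461457; d2 = -0.2870109823
phi(d1) = 0.3684399063; exp(-qT) = 0.9646402935; exp(-rT) = 0.9895549326
N(-d1) = 0.3450032865
Delta = -exp(-qT) * N(-d1) = -0.9646402935 * 0.3450032865 = -0.332804

Answer: Delta = -0.332804


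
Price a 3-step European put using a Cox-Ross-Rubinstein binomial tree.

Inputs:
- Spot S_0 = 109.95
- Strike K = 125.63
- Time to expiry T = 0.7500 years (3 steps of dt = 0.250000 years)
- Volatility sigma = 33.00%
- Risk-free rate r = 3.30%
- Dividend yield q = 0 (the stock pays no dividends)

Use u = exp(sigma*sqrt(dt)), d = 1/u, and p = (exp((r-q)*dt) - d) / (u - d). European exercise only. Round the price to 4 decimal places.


Answer: Price = V(0,0) = 20.0878

Derivation:
dt = T/N = 0.250000
u = exp(sigma*sqrt(dt)) = 1.179393; d = 1/u = 0.847894
p = (exp((r-q)*dt) - d) / (u - d) = 0.483833
Discount per step: exp(-r*dt) = 0.991784
Stock lattice S(k, i) with i counting down-moves:
  k=0: S(0,0) = 109.9500
  k=1: S(1,0) = 129.6743; S(1,1) = 93.2259
  k=2: S(2,0) = 152.9369; S(2,1) = 109.9500; S(2,2) = 79.0457
  k=3: S(3,0) = 180.3728; S(3,1) = 129.6743; S(3,2) = 93.2259; S(3,3) = 67.0223
Terminal payoffs V(N, i) = max(K - S_T, 0):
  V(3,0) = 0.000000; V(3,1) = 0.000000; V(3,2) = 32.404087; V(3,3) = 58.607679
Backward induction: V(k, i) = exp(-r*dt) * [p * V(k+1, i) + (1-p) * V(k+1, i+1)].
  V(2,0) = exp(-r*dt) * [p*0.000000 + (1-p)*0.000000] = 0.000000
  V(2,1) = exp(-r*dt) * [p*0.000000 + (1-p)*32.404087] = 16.588493
  V(2,2) = exp(-r*dt) * [p*32.404087 + (1-p)*58.607679] = 45.552152
  V(1,0) = exp(-r*dt) * [p*0.000000 + (1-p)*16.588493] = 8.492080
  V(1,1) = exp(-r*dt) * [p*16.588493 + (1-p)*45.552152] = 31.279449
  V(0,0) = exp(-r*dt) * [p*8.492080 + (1-p)*31.279449] = 20.087754


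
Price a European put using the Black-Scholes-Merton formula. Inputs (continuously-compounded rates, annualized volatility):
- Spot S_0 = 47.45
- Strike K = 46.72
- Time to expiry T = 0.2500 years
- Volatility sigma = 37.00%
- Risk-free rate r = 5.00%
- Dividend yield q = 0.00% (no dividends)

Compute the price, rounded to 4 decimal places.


Answer: Price = 2.8329

Derivation:
d1 = (ln(S/K) + (r - q + 0.5*sigma^2) * T) / (sigma * sqrt(T)) = 0.24387398
d2 = d1 - sigma * sqrt(T) = 0.05887398
exp(-rT) = 0.98757780; exp(-qT) = 1.00000000
P = K * exp(-rT) * N(-d2) - S_0 * exp(-qT) * N(-d1)
N(-d1) = 0.40366421; N(-d2) = 0.47652624
P = 46.7200 * 0.98757780 * 0.47652624 - 47.4500 * 1.00000000 * 0.40366421 = 2.8329


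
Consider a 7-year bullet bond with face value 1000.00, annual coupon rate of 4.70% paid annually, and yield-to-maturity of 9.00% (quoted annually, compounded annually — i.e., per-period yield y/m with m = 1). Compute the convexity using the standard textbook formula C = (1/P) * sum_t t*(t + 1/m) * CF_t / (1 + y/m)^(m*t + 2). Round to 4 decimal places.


Coupon per period c = face * coupon_rate / m = 47.000000
Periods per year m = 1; per-period yield y/m = 0.090000
Number of cashflows N = 7
Cashflows (t years, CF_t, discount factor 1/(1+y/m)^(m*t), PV):
  t = 1.0000: CF_t = 47.000000, DF = 0.917431, PV = 43.119266
  t = 2.0000: CF_t = 47.000000, DF = 0.841680, PV = 39.558960
  t = 3.0000: CF_t = 47.000000, DF = 0.772183, PV = 36.292624
  t = 4.0000: CF_t = 47.000000, DF = 0.708425, PV = 33.295985
  t = 5.0000: CF_t = 47.000000, DF = 0.649931, PV = 30.546775
  t = 6.0000: CF_t = 47.000000, DF = 0.596267, PV = 28.024564
  t = 7.0000: CF_t = 1047.000000, DF = 0.547034, PV = 572.744854
Price P = sum_t PV_t = 783.583028
Convexity numerator sum_t t*(t + 1/m) * CF_t / (1+y/m)^(m*t + 2):
  t = 1.0000: term = 72.585247
  t = 2.0000: term = 199.775910
  t = 3.0000: term = 366.561302
  t = 4.0000: term = 560.491287
  t = 5.0000: term = 771.318285
  t = 6.0000: term = 990.684036
  t = 7.0000: term = 26995.801569
Convexity = (1/P) * sum = 29957.217636 / 783.583028 = 38.231070

Answer: Convexity = 38.2311


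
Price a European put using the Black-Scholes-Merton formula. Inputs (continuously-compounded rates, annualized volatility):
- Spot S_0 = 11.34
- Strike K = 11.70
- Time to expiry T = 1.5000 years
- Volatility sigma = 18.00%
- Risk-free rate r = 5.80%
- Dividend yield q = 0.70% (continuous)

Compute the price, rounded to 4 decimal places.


Answer: Price = 0.7351

Derivation:
d1 = (ln(S/K) + (r - q + 0.5*sigma^2) * T) / (sigma * sqrt(T)) = 0.31547367
d2 = d1 - sigma * sqrt(T) = 0.09501959
exp(-rT) = 0.91667710; exp(-qT) = 0.98955493
P = K * exp(-rT) * N(-d2) - S_0 * exp(-qT) * N(-d1)
N(-d1) = 0.37620102; N(-d2) = 0.46214963
P = 11.7000 * 0.91667710 * 0.46214963 - 11.3400 * 0.98955493 * 0.37620102 = 0.7351


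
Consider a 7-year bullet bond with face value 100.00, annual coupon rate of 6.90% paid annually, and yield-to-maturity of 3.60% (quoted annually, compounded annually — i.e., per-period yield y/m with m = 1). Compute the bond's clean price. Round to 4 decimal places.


Coupon per period c = face * coupon_rate / m = 6.900000
Periods per year m = 1; per-period yield y/m = 0.036000
Number of cashflows N = 7
Cashflows (t years, CF_t, discount factor 1/(1+y/m)^(m*t), PV):
  t = 1.0000: CF_t = 6.900000, DF = 0.965251, PV = 6.660232
  t = 2.0000: CF_t = 6.900000, DF = 0.931709, PV = 6.428795
  t = 3.0000: CF_t = 6.900000, DF = 0.899333, PV = 6.205401
  t = 4.0000: CF_t = 6.900000, DF = 0.868082, PV = 5.989769
  t = 5.0000: CF_t = 6.900000, DF = 0.837917, PV = 5.781630
  t = 6.0000: CF_t = 6.900000, DF = 0.808801, PV = 5.580724
  t = 7.0000: CF_t = 106.900000, DF = 0.780696, PV = 83.456356
Price P = sum_t PV_t = 120.102907

Answer: Price = 120.1029


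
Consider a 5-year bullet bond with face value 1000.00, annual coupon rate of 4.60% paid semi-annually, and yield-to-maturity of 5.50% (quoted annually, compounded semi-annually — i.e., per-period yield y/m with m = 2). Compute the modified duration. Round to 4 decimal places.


Answer: Modified duration = 4.3909

Derivation:
Coupon per period c = face * coupon_rate / m = 23.000000
Periods per year m = 2; per-period yield y/m = 0.027500
Number of cashflows N = 10
Cashflows (t years, CF_t, discount factor 1/(1+y/m)^(m*t), PV):
  t = 0.5000: CF_t = 23.000000, DF = 0.973236, PV = 22.384428
  t = 1.0000: CF_t = 23.000000, DF = 0.947188, PV = 21.785332
  t = 1.5000: CF_t = 23.000000, DF = 0.921838, PV = 21.202269
  t = 2.0000: CF_t = 23.000000, DF = 0.897166, PV = 20.634812
  t = 2.5000: CF_t = 23.000000, DF = 0.873154, PV = 20.082542
  t = 3.0000: CF_t = 23.000000, DF = 0.849785, PV = 19.545053
  t = 3.5000: CF_t = 23.000000, DF = 0.827041, PV = 19.021949
  t = 4.0000: CF_t = 23.000000, DF = 0.804906, PV = 18.512846
  t = 4.5000: CF_t = 23.000000, DF = 0.783364, PV = 18.017369
  t = 5.0000: CF_t = 1023.000000, DF = 0.762398, PV = 779.933057
Price P = sum_t PV_t = 961.119657
First compute Macaulay numerator sum_t t * PV_t:
  t * PV_t at t = 0.5000: 11.192214
  t * PV_t at t = 1.0000: 21.785332
  t * PV_t at t = 1.5000: 31.803404
  t * PV_t at t = 2.0000: 41.269624
  t * PV_t at t = 2.5000: 50.206355
  t * PV_t at t = 3.0000: 58.635159
  t * PV_t at t = 3.5000: 66.576823
  t * PV_t at t = 4.0000: 74.051385
  t * PV_t at t = 4.5000: 81.078158
  t * PV_t at t = 5.0000: 3899.665287
Macaulay duration D = 4336.263740 / 961.119657 = 4.511679
Modified duration = D / (1 + y/m) = 4.511679 / (1 + 0.027500) = 4.390929


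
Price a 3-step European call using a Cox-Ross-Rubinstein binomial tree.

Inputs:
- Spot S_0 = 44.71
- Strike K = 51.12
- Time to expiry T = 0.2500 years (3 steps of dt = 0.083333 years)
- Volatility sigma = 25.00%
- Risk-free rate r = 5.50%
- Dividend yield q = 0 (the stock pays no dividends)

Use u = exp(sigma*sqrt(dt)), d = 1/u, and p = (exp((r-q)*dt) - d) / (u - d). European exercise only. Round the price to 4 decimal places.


dt = T/N = 0.083333
u = exp(sigma*sqrt(dt)) = 1.074837; d = 1/u = 0.930374
p = (exp((r-q)*dt) - d) / (u - d) = 0.513765
Discount per step: exp(-r*dt) = 0.995427
Stock lattice S(k, i) with i counting down-moves:
  k=0: S(0,0) = 44.7100
  k=1: S(1,0) = 48.0560; S(1,1) = 41.5970
  k=2: S(2,0) = 51.6523; S(2,1) = 44.7100; S(2,2) = 38.7008
  k=3: S(3,0) = 55.5178; S(3,1) = 48.0560; S(3,2) = 41.5970; S(3,3) = 36.0062
Terminal payoffs V(N, i) = max(S_T - K, 0):
  V(3,0) = 4.397792; V(3,1) = 0.000000; V(3,2) = 0.000000; V(3,3) = 0.000000
Backward induction: V(k, i) = exp(-r*dt) * [p * V(k+1, i) + (1-p) * V(k+1, i+1)].
  V(2,0) = exp(-r*dt) * [p*4.397792 + (1-p)*0.000000] = 2.249100
  V(2,1) = exp(-r*dt) * [p*0.000000 + (1-p)*0.000000] = 0.000000
  V(2,2) = exp(-r*dt) * [p*0.000000 + (1-p)*0.000000] = 0.000000
  V(1,0) = exp(-r*dt) * [p*2.249100 + (1-p)*0.000000] = 1.150225
  V(1,1) = exp(-r*dt) * [p*0.000000 + (1-p)*0.000000] = 0.000000
  V(0,0) = exp(-r*dt) * [p*1.150225 + (1-p)*0.000000] = 0.588243

Answer: Price = V(0,0) = 0.5882


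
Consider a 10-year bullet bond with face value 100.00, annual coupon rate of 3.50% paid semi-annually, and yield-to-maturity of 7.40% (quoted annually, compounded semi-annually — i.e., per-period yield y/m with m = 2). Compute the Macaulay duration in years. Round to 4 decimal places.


Coupon per period c = face * coupon_rate / m = 1.750000
Periods per year m = 2; per-period yield y/m = 0.037000
Number of cashflows N = 20
Cashflows (t years, CF_t, discount factor 1/(1+y/m)^(m*t), PV):
  t = 0.5000: CF_t = 1.750000, DF = 0.964320, PV = 1.687560
  t = 1.0000: CF_t = 1.750000, DF = 0.929913, PV = 1.627348
  t = 1.5000: CF_t = 1.750000, DF = 0.896734, PV = 1.569285
  t = 2.0000: CF_t = 1.750000, DF = 0.864739, PV = 1.513293
  t = 2.5000: CF_t = 1.750000, DF = 0.833885, PV = 1.459299
  t = 3.0000: CF_t = 1.750000, DF = 0.804132, PV = 1.407231
  t = 3.5000: CF_t = 1.750000, DF = 0.775441, PV = 1.357022
  t = 4.0000: CF_t = 1.750000, DF = 0.747773, PV = 1.308603
  t = 4.5000: CF_t = 1.750000, DF = 0.721093, PV = 1.261912
  t = 5.0000: CF_t = 1.750000, DF = 0.695364, PV = 1.216888
  t = 5.5000: CF_t = 1.750000, DF = 0.670554, PV = 1.173469
  t = 6.0000: CF_t = 1.750000, DF = 0.646629, PV = 1.131600
  t = 6.5000: CF_t = 1.750000, DF = 0.623557, PV = 1.091225
  t = 7.0000: CF_t = 1.750000, DF = 0.601309, PV = 1.052290
  t = 7.5000: CF_t = 1.750000, DF = 0.579854, PV = 1.014744
  t = 8.0000: CF_t = 1.750000, DF = 0.559165, PV = 0.978539
  t = 8.5000: CF_t = 1.750000, DF = 0.539214, PV = 0.943624
  t = 9.0000: CF_t = 1.750000, DF = 0.519975, PV = 0.909956
  t = 9.5000: CF_t = 1.750000, DF = 0.501422, PV = 0.877489
  t = 10.0000: CF_t = 101.750000, DF = 0.483532, PV = 49.199342
Price P = sum_t PV_t = 72.780720
Macaulay numerator sum_t t * PV_t:
  t * PV_t at t = 0.5000: 0.843780
  t * PV_t at t = 1.0000: 1.627348
  t * PV_t at t = 1.5000: 2.353927
  t * PV_t at t = 2.0000: 3.026586
  t * PV_t at t = 2.5000: 3.648247
  t * PV_t at t = 3.0000: 4.221694
  t * PV_t at t = 3.5000: 4.749576
  t * PV_t at t = 4.0000: 5.234413
  t * PV_t at t = 4.5000: 5.678606
  t * PV_t at t = 5.0000: 6.084438
  t * PV_t at t = 5.5000: 6.454081
  t * PV_t at t = 6.0000: 6.789601
  t * PV_t at t = 6.5000: 7.092961
  t * PV_t at t = 7.0000: 7.366030
  t * PV_t at t = 7.5000: 7.610584
  t * PV_t at t = 8.0000: 7.828309
  t * PV_t at t = 8.5000: 8.020808
  t * PV_t at t = 9.0000: 8.189605
  t * PV_t at t = 9.5000: 8.336145
  t * PV_t at t = 10.0000: 491.993415
Macaulay duration D = (sum_t t * PV_t) / P = 597.150155 / 72.780720 = 8.204785

Answer: Macaulay duration = 8.2048 years


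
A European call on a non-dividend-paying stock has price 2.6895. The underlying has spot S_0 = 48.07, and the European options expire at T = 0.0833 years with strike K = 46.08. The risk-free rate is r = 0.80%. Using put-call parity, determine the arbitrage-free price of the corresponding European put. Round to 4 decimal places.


Answer: Put price = 0.6688

Derivation:
Put-call parity: C - P = S_0 * exp(-qT) - K * exp(-rT).
S_0 * exp(-qT) = 48.0700 * 1.00000000 = 48.07000000
K * exp(-rT) = 46.0800 * 0.99933382 = 46.04930252
P = C - S*exp(-qT) + K*exp(-rT)
P = 2.6895 - 48.07000000 + 46.04930252 = 0.6688


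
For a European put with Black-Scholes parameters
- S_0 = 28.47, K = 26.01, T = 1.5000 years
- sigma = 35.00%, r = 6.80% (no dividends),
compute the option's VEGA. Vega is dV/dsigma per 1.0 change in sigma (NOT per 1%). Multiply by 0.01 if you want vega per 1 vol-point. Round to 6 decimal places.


d1 = 0.6630997862; d2 = 0.2344390812
phi(d1) = 0.3202064944; exp(-qT) = 1.0000000000; exp(-rT) = 0.9030295517
Vega = S * exp(-qT) * phi(d1) * sqrt(T) = 28.4700 * 1.0000000000 * 0.3202064944 * 1.2247448714 = 11.165116

Answer: Vega = 11.165116


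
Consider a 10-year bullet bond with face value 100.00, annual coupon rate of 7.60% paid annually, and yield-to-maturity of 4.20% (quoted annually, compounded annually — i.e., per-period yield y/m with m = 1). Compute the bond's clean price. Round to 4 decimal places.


Answer: Price = 127.3045

Derivation:
Coupon per period c = face * coupon_rate / m = 7.600000
Periods per year m = 1; per-period yield y/m = 0.042000
Number of cashflows N = 10
Cashflows (t years, CF_t, discount factor 1/(1+y/m)^(m*t), PV):
  t = 1.0000: CF_t = 7.600000, DF = 0.959693, PV = 7.293666
  t = 2.0000: CF_t = 7.600000, DF = 0.921010, PV = 6.999679
  t = 3.0000: CF_t = 7.600000, DF = 0.883887, PV = 6.717543
  t = 4.0000: CF_t = 7.600000, DF = 0.848260, PV = 6.446778
  t = 5.0000: CF_t = 7.600000, DF = 0.814069, PV = 6.186927
  t = 6.0000: CF_t = 7.600000, DF = 0.781257, PV = 5.937550
  t = 7.0000: CF_t = 7.600000, DF = 0.749766, PV = 5.698225
  t = 8.0000: CF_t = 7.600000, DF = 0.719545, PV = 5.468546
  t = 9.0000: CF_t = 7.600000, DF = 0.690543, PV = 5.248124
  t = 10.0000: CF_t = 107.600000, DF = 0.662709, PV = 71.307479
Price P = sum_t PV_t = 127.304517


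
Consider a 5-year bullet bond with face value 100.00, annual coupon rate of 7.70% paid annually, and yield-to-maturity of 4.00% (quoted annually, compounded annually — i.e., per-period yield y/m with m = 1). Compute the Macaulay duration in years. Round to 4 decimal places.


Answer: Macaulay duration = 4.3883 years

Derivation:
Coupon per period c = face * coupon_rate / m = 7.700000
Periods per year m = 1; per-period yield y/m = 0.040000
Number of cashflows N = 5
Cashflows (t years, CF_t, discount factor 1/(1+y/m)^(m*t), PV):
  t = 1.0000: CF_t = 7.700000, DF = 0.961538, PV = 7.403846
  t = 2.0000: CF_t = 7.700000, DF = 0.924556, PV = 7.119083
  t = 3.0000: CF_t = 7.700000, DF = 0.888996, PV = 6.845272
  t = 4.0000: CF_t = 7.700000, DF = 0.854804, PV = 6.581992
  t = 5.0000: CF_t = 107.700000, DF = 0.821927, PV = 88.521549
Price P = sum_t PV_t = 116.471743
Macaulay numerator sum_t t * PV_t:
  t * PV_t at t = 1.0000: 7.403846
  t * PV_t at t = 2.0000: 14.238166
  t * PV_t at t = 3.0000: 20.535816
  t * PV_t at t = 4.0000: 26.327969
  t * PV_t at t = 5.0000: 442.607747
Macaulay duration D = (sum_t t * PV_t) / P = 511.113544 / 116.471743 = 4.388305


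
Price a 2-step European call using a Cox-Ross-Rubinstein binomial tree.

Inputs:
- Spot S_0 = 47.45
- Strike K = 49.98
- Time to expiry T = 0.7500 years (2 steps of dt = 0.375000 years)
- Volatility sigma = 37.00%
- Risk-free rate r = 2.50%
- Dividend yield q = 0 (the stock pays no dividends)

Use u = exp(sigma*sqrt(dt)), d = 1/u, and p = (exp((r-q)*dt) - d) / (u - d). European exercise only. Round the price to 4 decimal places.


dt = T/N = 0.375000
u = exp(sigma*sqrt(dt)) = 1.254300; d = 1/u = 0.797257
p = (exp((r-q)*dt) - d) / (u - d) = 0.464205
Discount per step: exp(-r*dt) = 0.990669
Stock lattice S(k, i) with i counting down-moves:
  k=0: S(0,0) = 47.4500
  k=1: S(1,0) = 59.5165; S(1,1) = 37.8299
  k=2: S(2,0) = 74.6516; S(2,1) = 47.4500; S(2,2) = 30.1601
Terminal payoffs V(N, i) = max(S_T - K, 0):
  V(2,0) = 24.671613; V(2,1) = 0.000000; V(2,2) = 0.000000
Backward induction: V(k, i) = exp(-r*dt) * [p * V(k+1, i) + (1-p) * V(k+1, i+1)].
  V(1,0) = exp(-r*dt) * [p*24.671613 + (1-p)*0.000000] = 11.345828
  V(1,1) = exp(-r*dt) * [p*0.000000 + (1-p)*0.000000] = 0.000000
  V(0,0) = exp(-r*dt) * [p*11.345828 + (1-p)*0.000000] = 5.217649

Answer: Price = V(0,0) = 5.2176


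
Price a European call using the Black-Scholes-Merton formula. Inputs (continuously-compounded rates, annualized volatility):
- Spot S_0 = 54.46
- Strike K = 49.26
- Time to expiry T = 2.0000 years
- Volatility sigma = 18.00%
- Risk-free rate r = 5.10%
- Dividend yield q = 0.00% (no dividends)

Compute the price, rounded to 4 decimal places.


Answer: Price = 11.4892

Derivation:
d1 = (ln(S/K) + (r - q + 0.5*sigma^2) * T) / (sigma * sqrt(T)) = 0.92220118
d2 = d1 - sigma * sqrt(T) = 0.66764274
exp(-rT) = 0.90302955; exp(-qT) = 1.00000000
C = S_0 * exp(-qT) * N(d1) - K * exp(-rT) * N(d2)
N(d1) = 0.82178818; N(d2) = 0.74781916
C = 54.4600 * 1.00000000 * 0.82178818 - 49.2600 * 0.90302955 * 0.74781916 = 11.4892


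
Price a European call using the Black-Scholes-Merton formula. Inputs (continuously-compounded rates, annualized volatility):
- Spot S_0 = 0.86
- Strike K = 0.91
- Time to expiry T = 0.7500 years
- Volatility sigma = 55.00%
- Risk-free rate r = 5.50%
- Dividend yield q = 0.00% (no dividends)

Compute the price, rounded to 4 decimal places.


d1 = (ln(S/K) + (r - q + 0.5*sigma^2) * T) / (sigma * sqrt(T)) = 0.20611465
d2 = d1 - sigma * sqrt(T) = -0.27019932
exp(-rT) = 0.95958920; exp(-qT) = 1.00000000
C = S_0 * exp(-qT) * N(d1) - K * exp(-rT) * N(d2)
N(d1) = 0.58164932; N(d2) = 0.39350346
C = 0.8600 * 1.00000000 * 0.58164932 - 0.9100 * 0.95958920 * 0.39350346 = 0.1566

Answer: Price = 0.1566


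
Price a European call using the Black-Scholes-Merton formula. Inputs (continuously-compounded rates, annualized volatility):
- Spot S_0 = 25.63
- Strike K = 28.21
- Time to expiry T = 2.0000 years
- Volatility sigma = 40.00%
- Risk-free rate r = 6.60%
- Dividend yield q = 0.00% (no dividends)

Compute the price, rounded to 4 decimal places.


d1 = (ln(S/K) + (r - q + 0.5*sigma^2) * T) / (sigma * sqrt(T)) = 0.34663615
d2 = d1 - sigma * sqrt(T) = -0.21904928
exp(-rT) = 0.87634100; exp(-qT) = 1.00000000
C = S_0 * exp(-qT) * N(d1) - K * exp(-rT) * N(d2)
N(d1) = 0.63556766; N(d2) = 0.41330583
C = 25.6300 * 1.00000000 * 0.63556766 - 28.2100 * 0.87634100 * 0.41330583 = 6.0720

Answer: Price = 6.0720


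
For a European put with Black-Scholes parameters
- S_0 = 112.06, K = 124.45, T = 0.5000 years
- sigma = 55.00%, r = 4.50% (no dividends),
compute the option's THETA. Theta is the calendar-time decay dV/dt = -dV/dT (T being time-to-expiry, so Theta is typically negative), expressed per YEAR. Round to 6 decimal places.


Answer: Theta = -13.782283

Derivation:
d1 = -0.0173423381; d2 = -0.4062510677
phi(d1) = 0.3988822926; exp(-qT) = 1.0000000000; exp(-rT) = 0.9777512372
Theta = -S*exp(-qT)*phi(d1)*sigma/(2*sqrt(T)) + r*K*exp(-rT)*N(-d2) - q*S*exp(-qT)*N(-d1)
N(-d1) = 0.5069182451; N(-d2) = 0.6577209325; sqrt(T) = 0.7071067812
Term 1 = -112.0600 * 1.0000000000 * 0.3988822926 * 0.5500 / (2 * 0.7071067812) = -17.3837339660
Term 2 = 0.0450 * 124.4500 * 0.9777512372 * 0.6577209325 = 3.6014505226
Term 3 = 0 (no dividend yield, q = 0)
Theta = -17.3837339660 + (3.6014505226) + (0.0000000000) = -13.782283


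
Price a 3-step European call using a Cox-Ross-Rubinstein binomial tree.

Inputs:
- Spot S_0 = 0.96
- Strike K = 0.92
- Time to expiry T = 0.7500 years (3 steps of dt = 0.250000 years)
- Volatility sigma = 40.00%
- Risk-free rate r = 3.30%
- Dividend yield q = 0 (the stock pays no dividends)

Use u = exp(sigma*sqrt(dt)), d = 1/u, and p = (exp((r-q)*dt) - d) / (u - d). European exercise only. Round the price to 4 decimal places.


dt = T/N = 0.250000
u = exp(sigma*sqrt(dt)) = 1.221403; d = 1/u = 0.818731
p = (exp((r-q)*dt) - d) / (u - d) = 0.470739
Discount per step: exp(-r*dt) = 0.991784
Stock lattice S(k, i) with i counting down-moves:
  k=0: S(0,0) = 0.9600
  k=1: S(1,0) = 1.1725; S(1,1) = 0.7860
  k=2: S(2,0) = 1.4322; S(2,1) = 0.9600; S(2,2) = 0.6435
  k=3: S(3,0) = 1.7492; S(3,1) = 1.1725; S(3,2) = 0.7860; S(3,3) = 0.5269
Terminal payoffs V(N, i) = max(S_T - K, 0):
  V(3,0) = 0.829234; V(3,1) = 0.252547; V(3,2) = 0.000000; V(3,3) = 0.000000
Backward induction: V(k, i) = exp(-r*dt) * [p * V(k+1, i) + (1-p) * V(k+1, i+1)].
  V(2,0) = exp(-r*dt) * [p*0.829234 + (1-p)*0.252547] = 0.519710
  V(2,1) = exp(-r*dt) * [p*0.252547 + (1-p)*0.000000] = 0.117907
  V(2,2) = exp(-r*dt) * [p*0.000000 + (1-p)*0.000000] = 0.000000
  V(1,0) = exp(-r*dt) * [p*0.519710 + (1-p)*0.117907] = 0.304529
  V(1,1) = exp(-r*dt) * [p*0.117907 + (1-p)*0.000000] = 0.055047
  V(0,0) = exp(-r*dt) * [p*0.304529 + (1-p)*0.055047] = 0.171071

Answer: Price = V(0,0) = 0.1711


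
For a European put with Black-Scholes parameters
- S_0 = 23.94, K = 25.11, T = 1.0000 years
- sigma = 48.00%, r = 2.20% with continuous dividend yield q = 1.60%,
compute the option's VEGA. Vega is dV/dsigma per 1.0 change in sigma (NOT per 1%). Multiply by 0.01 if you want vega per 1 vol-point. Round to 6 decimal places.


d1 = 0.1530927645; d2 = -0.3269072355
phi(d1) = 0.3942944828; exp(-qT) = 0.9841273201; exp(-rT) = 0.9782402351
Vega = S * exp(-qT) * phi(d1) * sqrt(T) = 23.9400 * 0.9841273201 * 0.3942944828 * 1.0000000000 = 9.289581

Answer: Vega = 9.289581


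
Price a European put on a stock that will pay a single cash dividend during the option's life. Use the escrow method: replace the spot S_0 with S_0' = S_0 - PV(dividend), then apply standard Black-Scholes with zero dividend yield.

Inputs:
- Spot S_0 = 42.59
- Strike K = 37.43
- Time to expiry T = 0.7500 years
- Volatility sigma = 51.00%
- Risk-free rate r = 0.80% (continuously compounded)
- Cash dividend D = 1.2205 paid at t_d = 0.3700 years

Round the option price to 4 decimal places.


Answer: Price = 4.9775

Derivation:
PV(D) = D * exp(-r * t_d) = 1.2205 * 0.99704438 = 1.21689266
S_0' = S_0 - PV(D) = 42.5900 - 1.21689266 = 41.37310734
d1 = (ln(S_0'/K) + (r + sigma^2/2)*T) / (sigma*sqrt(T)) = 0.46119207
d2 = d1 - sigma*sqrt(T) = 0.01951912
exp(-rT) = 0.99401796
N(-d1) = 0.32233040; N(-d2) = 0.49221349
P = K * exp(-rT) * N(-d2) - S_0' * N(-d1) = 37.4300 * 0.99401796 * 0.49221349 - 41.37310734 * 0.32233040 = 4.9775


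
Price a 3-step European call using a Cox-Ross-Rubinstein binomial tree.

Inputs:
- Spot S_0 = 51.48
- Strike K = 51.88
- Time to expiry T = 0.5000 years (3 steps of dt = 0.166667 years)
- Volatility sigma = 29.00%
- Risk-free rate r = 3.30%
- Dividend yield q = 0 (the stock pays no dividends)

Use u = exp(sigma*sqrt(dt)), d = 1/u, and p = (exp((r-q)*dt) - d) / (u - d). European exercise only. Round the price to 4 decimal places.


Answer: Price = V(0,0) = 4.7611

Derivation:
dt = T/N = 0.166667
u = exp(sigma*sqrt(dt)) = 1.125685; d = 1/u = 0.888348
p = (exp((r-q)*dt) - d) / (u - d) = 0.493674
Discount per step: exp(-r*dt) = 0.994515
Stock lattice S(k, i) with i counting down-moves:
  k=0: S(0,0) = 51.4800
  k=1: S(1,0) = 57.9503; S(1,1) = 45.7321
  k=2: S(2,0) = 65.2338; S(2,1) = 51.4800; S(2,2) = 40.6260
  k=3: S(3,0) = 73.4327; S(3,1) = 57.9503; S(3,2) = 45.7321; S(3,3) = 36.0901
Terminal payoffs V(N, i) = max(S_T - K, 0):
  V(3,0) = 21.552704; V(3,1) = 6.070279; V(3,2) = 0.000000; V(3,3) = 0.000000
Backward induction: V(k, i) = exp(-r*dt) * [p * V(k+1, i) + (1-p) * V(k+1, i+1)].
  V(2,0) = exp(-r*dt) * [p*21.552704 + (1-p)*6.070279] = 13.638334
  V(2,1) = exp(-r*dt) * [p*6.070279 + (1-p)*0.000000] = 2.980303
  V(2,2) = exp(-r*dt) * [p*0.000000 + (1-p)*0.000000] = 0.000000
  V(1,0) = exp(-r*dt) * [p*13.638334 + (1-p)*2.980303] = 8.196691
  V(1,1) = exp(-r*dt) * [p*2.980303 + (1-p)*0.000000] = 1.463228
  V(0,0) = exp(-r*dt) * [p*8.196691 + (1-p)*1.463228] = 4.761106
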